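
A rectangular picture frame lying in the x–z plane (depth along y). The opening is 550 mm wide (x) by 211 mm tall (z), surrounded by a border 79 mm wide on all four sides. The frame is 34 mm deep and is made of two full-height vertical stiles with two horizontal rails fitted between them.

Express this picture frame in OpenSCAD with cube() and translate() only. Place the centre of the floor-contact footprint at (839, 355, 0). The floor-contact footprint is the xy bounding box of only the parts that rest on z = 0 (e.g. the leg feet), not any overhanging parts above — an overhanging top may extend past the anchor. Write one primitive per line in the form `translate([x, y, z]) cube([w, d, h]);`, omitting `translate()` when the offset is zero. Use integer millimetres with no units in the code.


translate([485, 338, 0]) cube([79, 34, 369]);
translate([1114, 338, 0]) cube([79, 34, 369]);
translate([564, 338, 0]) cube([550, 34, 79]);
translate([564, 338, 290]) cube([550, 34, 79]);


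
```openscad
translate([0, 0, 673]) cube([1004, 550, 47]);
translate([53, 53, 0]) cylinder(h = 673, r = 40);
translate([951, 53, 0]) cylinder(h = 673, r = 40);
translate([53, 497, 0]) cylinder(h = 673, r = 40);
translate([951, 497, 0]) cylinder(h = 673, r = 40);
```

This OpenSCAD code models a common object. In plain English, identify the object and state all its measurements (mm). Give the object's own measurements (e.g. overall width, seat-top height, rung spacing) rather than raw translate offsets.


A table: top 1004 mm (x) × 550 mm (y), 47 mm thick, upper face at z = 720 mm, on four round legs of 80 mm diameter, each leg's bounding box inset 13 mm from the nearest pair of top edges from z = 0 to the bottom of the top.


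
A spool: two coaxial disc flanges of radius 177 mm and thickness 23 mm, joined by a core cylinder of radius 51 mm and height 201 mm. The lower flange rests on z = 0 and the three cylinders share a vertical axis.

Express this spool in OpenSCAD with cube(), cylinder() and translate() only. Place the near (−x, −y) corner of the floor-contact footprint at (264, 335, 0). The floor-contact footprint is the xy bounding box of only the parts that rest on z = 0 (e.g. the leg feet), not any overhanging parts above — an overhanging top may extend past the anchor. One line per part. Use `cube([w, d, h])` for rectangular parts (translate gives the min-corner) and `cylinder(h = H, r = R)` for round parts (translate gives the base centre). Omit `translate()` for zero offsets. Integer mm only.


translate([441, 512, 0]) cylinder(h = 23, r = 177);
translate([441, 512, 23]) cylinder(h = 201, r = 51);
translate([441, 512, 224]) cylinder(h = 23, r = 177);


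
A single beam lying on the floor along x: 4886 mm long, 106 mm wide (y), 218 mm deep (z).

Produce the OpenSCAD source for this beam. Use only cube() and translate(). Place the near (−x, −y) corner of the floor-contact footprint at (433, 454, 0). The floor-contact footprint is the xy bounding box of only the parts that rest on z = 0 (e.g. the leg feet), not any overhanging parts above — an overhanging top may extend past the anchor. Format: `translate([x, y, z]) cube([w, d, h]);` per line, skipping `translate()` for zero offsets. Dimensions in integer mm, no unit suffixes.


translate([433, 454, 0]) cube([4886, 106, 218]);


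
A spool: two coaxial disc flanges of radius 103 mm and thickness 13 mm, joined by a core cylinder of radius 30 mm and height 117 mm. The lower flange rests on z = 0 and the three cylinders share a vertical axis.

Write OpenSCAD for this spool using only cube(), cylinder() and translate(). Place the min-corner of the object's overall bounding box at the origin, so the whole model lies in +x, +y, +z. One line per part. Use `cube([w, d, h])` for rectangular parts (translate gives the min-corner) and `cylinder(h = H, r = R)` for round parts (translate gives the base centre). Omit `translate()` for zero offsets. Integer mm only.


translate([103, 103, 0]) cylinder(h = 13, r = 103);
translate([103, 103, 13]) cylinder(h = 117, r = 30);
translate([103, 103, 130]) cylinder(h = 13, r = 103);


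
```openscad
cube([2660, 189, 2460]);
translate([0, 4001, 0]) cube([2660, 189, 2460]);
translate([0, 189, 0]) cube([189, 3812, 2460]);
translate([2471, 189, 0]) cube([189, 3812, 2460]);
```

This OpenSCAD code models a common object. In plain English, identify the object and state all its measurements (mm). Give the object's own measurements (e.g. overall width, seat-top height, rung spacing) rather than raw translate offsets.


The wall frame of a small rectangular building: four walls, each 2460 mm tall and 189 mm thick, enclosing a footprint 2660 mm (x) by 4190 mm (y) outside-to-outside, with no floor or roof. The front and back walls (the −y and +y sides) span the full width; the two side walls fit between them.


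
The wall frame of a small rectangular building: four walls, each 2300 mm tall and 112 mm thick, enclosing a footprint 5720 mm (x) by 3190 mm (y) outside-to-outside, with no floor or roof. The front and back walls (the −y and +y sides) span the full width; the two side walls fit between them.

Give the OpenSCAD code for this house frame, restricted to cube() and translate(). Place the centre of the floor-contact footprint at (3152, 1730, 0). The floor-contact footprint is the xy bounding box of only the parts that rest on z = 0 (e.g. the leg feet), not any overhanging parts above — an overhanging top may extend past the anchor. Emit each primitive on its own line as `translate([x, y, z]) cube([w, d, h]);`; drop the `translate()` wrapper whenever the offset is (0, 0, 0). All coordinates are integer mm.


translate([292, 135, 0]) cube([5720, 112, 2300]);
translate([292, 3213, 0]) cube([5720, 112, 2300]);
translate([292, 247, 0]) cube([112, 2966, 2300]);
translate([5900, 247, 0]) cube([112, 2966, 2300]);


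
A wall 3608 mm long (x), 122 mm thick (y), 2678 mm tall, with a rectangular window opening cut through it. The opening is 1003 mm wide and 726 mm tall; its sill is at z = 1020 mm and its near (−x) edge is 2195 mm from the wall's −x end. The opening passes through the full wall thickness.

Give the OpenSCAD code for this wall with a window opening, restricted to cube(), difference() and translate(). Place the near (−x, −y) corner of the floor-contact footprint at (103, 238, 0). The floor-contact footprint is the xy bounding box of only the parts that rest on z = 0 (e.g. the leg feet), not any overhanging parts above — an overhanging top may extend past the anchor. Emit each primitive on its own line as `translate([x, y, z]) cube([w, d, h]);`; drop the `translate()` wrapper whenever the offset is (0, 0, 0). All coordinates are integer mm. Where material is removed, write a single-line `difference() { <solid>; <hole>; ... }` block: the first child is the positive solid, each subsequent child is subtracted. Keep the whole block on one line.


difference() { translate([103, 238, 0]) cube([3608, 122, 2678]); translate([2298, 238, 1020]) cube([1003, 122, 726]); }


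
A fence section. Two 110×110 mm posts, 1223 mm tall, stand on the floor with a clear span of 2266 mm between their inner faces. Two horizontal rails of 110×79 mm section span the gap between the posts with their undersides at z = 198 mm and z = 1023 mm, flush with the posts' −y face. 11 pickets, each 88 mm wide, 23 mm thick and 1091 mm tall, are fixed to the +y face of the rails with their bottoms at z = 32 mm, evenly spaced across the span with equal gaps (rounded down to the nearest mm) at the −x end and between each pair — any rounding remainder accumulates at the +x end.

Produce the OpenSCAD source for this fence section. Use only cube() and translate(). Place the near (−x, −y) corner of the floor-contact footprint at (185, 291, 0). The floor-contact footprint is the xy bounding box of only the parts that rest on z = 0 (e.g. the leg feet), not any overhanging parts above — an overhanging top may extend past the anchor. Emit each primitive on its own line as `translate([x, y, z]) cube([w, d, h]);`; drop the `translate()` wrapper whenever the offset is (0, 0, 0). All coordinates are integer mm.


translate([185, 291, 0]) cube([110, 110, 1223]);
translate([2561, 291, 0]) cube([110, 110, 1223]);
translate([295, 291, 198]) cube([2266, 110, 79]);
translate([295, 291, 1023]) cube([2266, 110, 79]);
translate([403, 401, 32]) cube([88, 23, 1091]);
translate([599, 401, 32]) cube([88, 23, 1091]);
translate([795, 401, 32]) cube([88, 23, 1091]);
translate([991, 401, 32]) cube([88, 23, 1091]);
translate([1187, 401, 32]) cube([88, 23, 1091]);
translate([1383, 401, 32]) cube([88, 23, 1091]);
translate([1579, 401, 32]) cube([88, 23, 1091]);
translate([1775, 401, 32]) cube([88, 23, 1091]);
translate([1971, 401, 32]) cube([88, 23, 1091]);
translate([2167, 401, 32]) cube([88, 23, 1091]);
translate([2363, 401, 32]) cube([88, 23, 1091]);


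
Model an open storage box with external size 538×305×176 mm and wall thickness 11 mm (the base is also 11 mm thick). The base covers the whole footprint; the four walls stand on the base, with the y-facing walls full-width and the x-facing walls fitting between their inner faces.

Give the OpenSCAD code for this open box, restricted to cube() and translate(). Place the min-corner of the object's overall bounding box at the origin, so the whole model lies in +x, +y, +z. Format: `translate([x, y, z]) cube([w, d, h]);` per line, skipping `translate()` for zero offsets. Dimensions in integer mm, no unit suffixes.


cube([538, 305, 11]);
translate([0, 0, 11]) cube([538, 11, 165]);
translate([0, 294, 11]) cube([538, 11, 165]);
translate([0, 11, 11]) cube([11, 283, 165]);
translate([527, 11, 11]) cube([11, 283, 165]);


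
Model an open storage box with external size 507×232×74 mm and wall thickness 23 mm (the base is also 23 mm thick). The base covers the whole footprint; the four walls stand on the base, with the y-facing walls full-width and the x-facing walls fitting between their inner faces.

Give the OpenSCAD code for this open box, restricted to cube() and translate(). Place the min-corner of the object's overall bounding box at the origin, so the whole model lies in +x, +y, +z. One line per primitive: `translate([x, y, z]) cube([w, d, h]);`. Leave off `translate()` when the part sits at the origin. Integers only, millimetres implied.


cube([507, 232, 23]);
translate([0, 0, 23]) cube([507, 23, 51]);
translate([0, 209, 23]) cube([507, 23, 51]);
translate([0, 23, 23]) cube([23, 186, 51]);
translate([484, 23, 23]) cube([23, 186, 51]);


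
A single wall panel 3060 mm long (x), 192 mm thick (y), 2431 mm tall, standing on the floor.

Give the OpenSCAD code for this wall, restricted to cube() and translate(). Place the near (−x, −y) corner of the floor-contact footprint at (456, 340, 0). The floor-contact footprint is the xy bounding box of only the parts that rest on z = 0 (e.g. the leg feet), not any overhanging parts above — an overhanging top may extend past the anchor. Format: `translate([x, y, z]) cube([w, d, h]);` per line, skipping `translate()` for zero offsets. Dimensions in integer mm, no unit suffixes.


translate([456, 340, 0]) cube([3060, 192, 2431]);


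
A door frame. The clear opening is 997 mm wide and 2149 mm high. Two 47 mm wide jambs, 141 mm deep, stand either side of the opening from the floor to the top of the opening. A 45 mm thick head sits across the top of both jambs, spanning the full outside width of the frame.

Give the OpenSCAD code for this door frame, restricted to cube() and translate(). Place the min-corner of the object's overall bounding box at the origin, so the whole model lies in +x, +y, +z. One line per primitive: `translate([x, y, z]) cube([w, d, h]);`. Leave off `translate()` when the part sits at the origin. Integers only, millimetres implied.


cube([47, 141, 2149]);
translate([1044, 0, 0]) cube([47, 141, 2149]);
translate([0, 0, 2149]) cube([1091, 141, 45]);


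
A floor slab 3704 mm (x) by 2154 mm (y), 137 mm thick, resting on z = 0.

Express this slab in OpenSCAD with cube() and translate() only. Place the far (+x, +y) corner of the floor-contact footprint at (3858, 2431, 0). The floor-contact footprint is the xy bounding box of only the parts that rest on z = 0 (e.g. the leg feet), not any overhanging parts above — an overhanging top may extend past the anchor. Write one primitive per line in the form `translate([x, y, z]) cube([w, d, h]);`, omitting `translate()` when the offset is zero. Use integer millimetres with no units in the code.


translate([154, 277, 0]) cube([3704, 2154, 137]);


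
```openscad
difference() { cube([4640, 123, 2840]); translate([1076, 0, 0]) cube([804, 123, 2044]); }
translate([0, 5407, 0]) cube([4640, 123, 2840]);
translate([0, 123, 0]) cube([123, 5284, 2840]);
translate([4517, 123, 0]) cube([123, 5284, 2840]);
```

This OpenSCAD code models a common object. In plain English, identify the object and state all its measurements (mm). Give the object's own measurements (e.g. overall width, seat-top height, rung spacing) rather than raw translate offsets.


A single room: four walls, each 2840 mm tall and 123 mm thick, enclosing an outside footprint 4640×5530 mm (x × y), no floor or roof. The front and back walls (−y and +y sides) run the full x-width; the side walls fit between their inner faces. A door opening 804 mm wide and 2044 mm tall is cut through the front wall from the floor up, its −x edge 1076 mm from the wall's −x end.


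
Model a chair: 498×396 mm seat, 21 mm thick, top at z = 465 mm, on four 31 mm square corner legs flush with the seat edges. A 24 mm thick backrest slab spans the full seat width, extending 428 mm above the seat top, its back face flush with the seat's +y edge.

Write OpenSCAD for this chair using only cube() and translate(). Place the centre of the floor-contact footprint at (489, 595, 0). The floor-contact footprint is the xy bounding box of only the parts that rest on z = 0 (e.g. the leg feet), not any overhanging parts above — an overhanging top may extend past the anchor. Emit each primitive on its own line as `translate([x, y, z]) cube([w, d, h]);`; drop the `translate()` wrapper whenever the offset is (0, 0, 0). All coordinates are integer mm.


translate([240, 397, 444]) cube([498, 396, 21]);
translate([240, 397, 0]) cube([31, 31, 444]);
translate([707, 397, 0]) cube([31, 31, 444]);
translate([240, 762, 0]) cube([31, 31, 444]);
translate([707, 762, 0]) cube([31, 31, 444]);
translate([240, 769, 465]) cube([498, 24, 428]);


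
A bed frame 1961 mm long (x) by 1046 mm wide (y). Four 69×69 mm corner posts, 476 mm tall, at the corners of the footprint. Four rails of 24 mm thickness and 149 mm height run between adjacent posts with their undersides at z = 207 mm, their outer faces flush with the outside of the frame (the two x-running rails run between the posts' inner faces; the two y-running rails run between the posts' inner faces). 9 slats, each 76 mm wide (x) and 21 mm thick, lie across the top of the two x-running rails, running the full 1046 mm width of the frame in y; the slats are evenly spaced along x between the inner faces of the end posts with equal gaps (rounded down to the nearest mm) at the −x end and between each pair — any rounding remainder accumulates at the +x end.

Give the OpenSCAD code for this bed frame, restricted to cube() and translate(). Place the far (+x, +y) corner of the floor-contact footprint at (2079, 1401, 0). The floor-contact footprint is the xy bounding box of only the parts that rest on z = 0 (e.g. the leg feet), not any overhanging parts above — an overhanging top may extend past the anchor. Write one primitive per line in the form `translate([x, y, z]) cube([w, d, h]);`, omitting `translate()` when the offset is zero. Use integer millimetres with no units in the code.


translate([118, 355, 0]) cube([69, 69, 476]);
translate([118, 1332, 0]) cube([69, 69, 476]);
translate([2010, 355, 0]) cube([69, 69, 476]);
translate([2010, 1332, 0]) cube([69, 69, 476]);
translate([187, 355, 207]) cube([1823, 24, 149]);
translate([187, 1377, 207]) cube([1823, 24, 149]);
translate([118, 424, 207]) cube([24, 908, 149]);
translate([2055, 424, 207]) cube([24, 908, 149]);
translate([300, 355, 356]) cube([76, 1046, 21]);
translate([489, 355, 356]) cube([76, 1046, 21]);
translate([678, 355, 356]) cube([76, 1046, 21]);
translate([867, 355, 356]) cube([76, 1046, 21]);
translate([1056, 355, 356]) cube([76, 1046, 21]);
translate([1245, 355, 356]) cube([76, 1046, 21]);
translate([1434, 355, 356]) cube([76, 1046, 21]);
translate([1623, 355, 356]) cube([76, 1046, 21]);
translate([1812, 355, 356]) cube([76, 1046, 21]);


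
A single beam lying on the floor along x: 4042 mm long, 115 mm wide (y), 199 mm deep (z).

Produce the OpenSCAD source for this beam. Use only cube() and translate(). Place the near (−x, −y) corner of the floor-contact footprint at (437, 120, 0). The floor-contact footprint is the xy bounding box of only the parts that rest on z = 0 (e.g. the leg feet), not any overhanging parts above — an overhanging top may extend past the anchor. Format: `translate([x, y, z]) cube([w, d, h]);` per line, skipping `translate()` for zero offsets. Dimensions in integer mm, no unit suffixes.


translate([437, 120, 0]) cube([4042, 115, 199]);


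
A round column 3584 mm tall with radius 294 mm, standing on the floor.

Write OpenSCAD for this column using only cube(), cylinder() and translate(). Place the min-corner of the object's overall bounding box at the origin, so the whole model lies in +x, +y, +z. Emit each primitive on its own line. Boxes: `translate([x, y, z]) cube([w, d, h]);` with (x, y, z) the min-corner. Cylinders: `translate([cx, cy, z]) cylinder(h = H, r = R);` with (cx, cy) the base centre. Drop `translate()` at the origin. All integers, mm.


translate([294, 294, 0]) cylinder(h = 3584, r = 294);


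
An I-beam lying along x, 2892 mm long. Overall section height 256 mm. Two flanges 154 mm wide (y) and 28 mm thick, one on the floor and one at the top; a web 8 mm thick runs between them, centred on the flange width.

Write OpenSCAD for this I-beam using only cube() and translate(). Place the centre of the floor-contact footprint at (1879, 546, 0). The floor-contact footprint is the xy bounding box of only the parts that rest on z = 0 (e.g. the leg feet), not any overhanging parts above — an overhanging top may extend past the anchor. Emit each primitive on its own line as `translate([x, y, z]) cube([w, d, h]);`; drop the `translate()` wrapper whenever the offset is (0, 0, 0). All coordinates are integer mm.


translate([433, 469, 0]) cube([2892, 154, 28]);
translate([433, 542, 28]) cube([2892, 8, 200]);
translate([433, 469, 228]) cube([2892, 154, 28]);


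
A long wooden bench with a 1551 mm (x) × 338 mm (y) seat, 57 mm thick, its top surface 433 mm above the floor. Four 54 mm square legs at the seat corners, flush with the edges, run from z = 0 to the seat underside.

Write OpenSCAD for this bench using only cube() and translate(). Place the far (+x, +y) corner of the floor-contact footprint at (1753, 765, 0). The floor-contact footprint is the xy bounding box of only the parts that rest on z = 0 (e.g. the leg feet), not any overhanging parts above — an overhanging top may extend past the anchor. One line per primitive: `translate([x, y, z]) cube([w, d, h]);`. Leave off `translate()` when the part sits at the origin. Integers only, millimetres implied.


// leg_h = 433 − 57 = 376
translate([202, 427, 376]) cube([1551, 338, 57]);
translate([202, 427, 0]) cube([54, 54, 376]);
translate([202, 711, 0]) cube([54, 54, 376]);
translate([1699, 427, 0]) cube([54, 54, 376]);
translate([1699, 711, 0]) cube([54, 54, 376]);


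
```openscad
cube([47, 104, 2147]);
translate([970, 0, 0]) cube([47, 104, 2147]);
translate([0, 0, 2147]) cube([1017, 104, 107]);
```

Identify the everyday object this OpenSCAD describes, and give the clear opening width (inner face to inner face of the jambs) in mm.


A door frame. The clear opening width is 923 mm.

Two 2147 mm tall posts with a header on top — a door frame. The left jamb is 47 mm wide at x = 0; the right jamb starts at x = 970. The clear opening is 970 − 47 = 923 mm.


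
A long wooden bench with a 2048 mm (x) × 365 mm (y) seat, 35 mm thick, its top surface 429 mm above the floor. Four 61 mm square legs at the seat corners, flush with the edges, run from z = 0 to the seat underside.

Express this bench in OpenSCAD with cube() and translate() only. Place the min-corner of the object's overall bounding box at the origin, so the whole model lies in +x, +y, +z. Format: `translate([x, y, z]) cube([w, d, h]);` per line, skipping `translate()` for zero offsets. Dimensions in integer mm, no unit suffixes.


translate([0, 0, 394]) cube([2048, 365, 35]);
cube([61, 61, 394]);
translate([0, 304, 0]) cube([61, 61, 394]);
translate([1987, 0, 0]) cube([61, 61, 394]);
translate([1987, 304, 0]) cube([61, 61, 394]);


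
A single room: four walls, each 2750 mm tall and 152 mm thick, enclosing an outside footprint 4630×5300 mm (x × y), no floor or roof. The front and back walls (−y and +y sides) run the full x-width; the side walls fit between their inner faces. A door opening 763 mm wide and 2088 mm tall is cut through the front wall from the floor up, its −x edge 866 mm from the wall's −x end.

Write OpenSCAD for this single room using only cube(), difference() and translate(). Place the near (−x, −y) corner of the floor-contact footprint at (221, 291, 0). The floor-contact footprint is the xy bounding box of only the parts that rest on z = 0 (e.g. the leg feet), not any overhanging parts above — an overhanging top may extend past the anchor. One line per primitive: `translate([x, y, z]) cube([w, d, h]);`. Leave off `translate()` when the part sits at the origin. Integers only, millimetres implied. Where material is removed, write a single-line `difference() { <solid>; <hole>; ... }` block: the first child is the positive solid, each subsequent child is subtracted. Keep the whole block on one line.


difference() { translate([221, 291, 0]) cube([4630, 152, 2750]); translate([1087, 291, 0]) cube([763, 152, 2088]); }
translate([221, 5439, 0]) cube([4630, 152, 2750]);
translate([221, 443, 0]) cube([152, 4996, 2750]);
translate([4699, 443, 0]) cube([152, 4996, 2750]);


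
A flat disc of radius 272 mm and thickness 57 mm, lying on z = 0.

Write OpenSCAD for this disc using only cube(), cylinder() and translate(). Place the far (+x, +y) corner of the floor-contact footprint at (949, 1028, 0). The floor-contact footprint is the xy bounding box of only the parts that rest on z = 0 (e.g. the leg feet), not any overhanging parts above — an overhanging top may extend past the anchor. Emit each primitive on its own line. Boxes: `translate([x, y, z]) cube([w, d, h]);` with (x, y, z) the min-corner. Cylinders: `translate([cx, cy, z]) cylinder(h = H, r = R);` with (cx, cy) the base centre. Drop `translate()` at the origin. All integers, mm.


translate([677, 756, 0]) cylinder(h = 57, r = 272);


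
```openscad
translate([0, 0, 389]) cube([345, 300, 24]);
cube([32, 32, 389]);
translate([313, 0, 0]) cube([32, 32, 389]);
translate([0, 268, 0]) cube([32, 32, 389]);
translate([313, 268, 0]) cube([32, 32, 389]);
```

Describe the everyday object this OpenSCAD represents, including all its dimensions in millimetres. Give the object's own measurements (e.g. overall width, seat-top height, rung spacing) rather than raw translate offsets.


A four-legged stool. The seat is a 345×300×24 mm slab whose top surface is at z = 413 mm; four square legs, each 32×32 mm in cross-section, run from the floor (z = 0) to the underside of the seat, each flush with a corner of the seat.


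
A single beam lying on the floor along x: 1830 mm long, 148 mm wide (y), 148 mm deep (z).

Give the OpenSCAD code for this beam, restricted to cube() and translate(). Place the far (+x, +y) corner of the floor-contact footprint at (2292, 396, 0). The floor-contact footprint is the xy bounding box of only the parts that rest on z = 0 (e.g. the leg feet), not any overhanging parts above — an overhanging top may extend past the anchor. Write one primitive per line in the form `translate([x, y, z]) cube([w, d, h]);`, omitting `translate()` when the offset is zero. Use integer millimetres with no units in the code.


translate([462, 248, 0]) cube([1830, 148, 148]);


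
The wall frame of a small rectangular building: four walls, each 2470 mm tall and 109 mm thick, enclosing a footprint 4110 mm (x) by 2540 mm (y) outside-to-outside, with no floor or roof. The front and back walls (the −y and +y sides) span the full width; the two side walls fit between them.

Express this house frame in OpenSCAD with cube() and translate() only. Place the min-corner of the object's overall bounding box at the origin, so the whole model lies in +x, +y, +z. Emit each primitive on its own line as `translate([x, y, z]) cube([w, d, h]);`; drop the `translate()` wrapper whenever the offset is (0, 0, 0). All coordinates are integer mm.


cube([4110, 109, 2470]);
translate([0, 2431, 0]) cube([4110, 109, 2470]);
translate([0, 109, 0]) cube([109, 2322, 2470]);
translate([4001, 109, 0]) cube([109, 2322, 2470]);


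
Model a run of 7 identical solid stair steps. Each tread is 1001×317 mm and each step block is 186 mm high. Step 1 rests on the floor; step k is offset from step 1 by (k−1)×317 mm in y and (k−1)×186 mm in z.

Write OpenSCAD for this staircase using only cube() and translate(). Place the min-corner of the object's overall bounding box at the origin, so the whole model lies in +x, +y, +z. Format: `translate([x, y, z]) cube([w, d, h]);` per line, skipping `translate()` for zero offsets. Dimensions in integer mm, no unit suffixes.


cube([1001, 317, 186]);
translate([0, 317, 186]) cube([1001, 317, 186]);
translate([0, 634, 372]) cube([1001, 317, 186]);
translate([0, 951, 558]) cube([1001, 317, 186]);
translate([0, 1268, 744]) cube([1001, 317, 186]);
translate([0, 1585, 930]) cube([1001, 317, 186]);
translate([0, 1902, 1116]) cube([1001, 317, 186]);


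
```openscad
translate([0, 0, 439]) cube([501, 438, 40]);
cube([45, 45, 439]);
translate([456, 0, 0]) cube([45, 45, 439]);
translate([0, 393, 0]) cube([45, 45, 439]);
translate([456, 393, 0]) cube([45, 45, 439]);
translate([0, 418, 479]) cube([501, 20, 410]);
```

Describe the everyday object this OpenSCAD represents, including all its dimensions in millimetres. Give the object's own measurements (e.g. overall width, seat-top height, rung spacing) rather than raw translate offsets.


A chair. The seat is a 501×438×40 mm slab with its top at z = 479 mm, on four 45×45 mm corner legs (flush with the seat edges, standing on z = 0). A flat backrest 20 mm thick, 410 mm tall, spans the full seat width and rises from the seat top along its +y edge, rear face flush with the rear of the seat.


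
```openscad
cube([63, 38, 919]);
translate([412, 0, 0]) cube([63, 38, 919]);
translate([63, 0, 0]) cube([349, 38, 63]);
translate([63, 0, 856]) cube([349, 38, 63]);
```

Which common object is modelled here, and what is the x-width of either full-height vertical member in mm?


A picture frame. The border width is 63 mm.

Four thin pieces enclosing a rectangular opening — a picture frame. The two full-height stiles are 919 mm tall; the top rail sits at z = 856 and is 63 mm tall, so the border above the opening is 919 − 856 = 63 mm, matching the stile x-width.


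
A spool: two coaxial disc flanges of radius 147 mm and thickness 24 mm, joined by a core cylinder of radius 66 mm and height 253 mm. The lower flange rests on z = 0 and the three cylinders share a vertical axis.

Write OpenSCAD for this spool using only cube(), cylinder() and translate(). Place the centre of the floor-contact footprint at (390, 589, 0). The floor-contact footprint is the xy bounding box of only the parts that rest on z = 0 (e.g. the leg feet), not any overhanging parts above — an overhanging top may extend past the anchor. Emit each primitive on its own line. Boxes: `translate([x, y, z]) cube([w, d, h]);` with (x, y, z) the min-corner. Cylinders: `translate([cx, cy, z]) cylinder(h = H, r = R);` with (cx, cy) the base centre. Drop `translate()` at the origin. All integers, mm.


translate([390, 589, 0]) cylinder(h = 24, r = 147);
translate([390, 589, 24]) cylinder(h = 253, r = 66);
translate([390, 589, 277]) cylinder(h = 24, r = 147);


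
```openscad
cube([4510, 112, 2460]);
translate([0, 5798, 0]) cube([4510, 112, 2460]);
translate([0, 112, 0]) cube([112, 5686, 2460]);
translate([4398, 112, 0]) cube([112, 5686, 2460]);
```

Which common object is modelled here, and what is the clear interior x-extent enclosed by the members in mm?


A house (or room) frame. The interior width is 4286 mm.

Four 2460 mm walls enclosing a rectangle with no floor or roof — a room or house frame. Outside width is 4510 mm and wall thickness is 112 mm, so the interior width is 4510 − 2 × 112 = 4286 mm.


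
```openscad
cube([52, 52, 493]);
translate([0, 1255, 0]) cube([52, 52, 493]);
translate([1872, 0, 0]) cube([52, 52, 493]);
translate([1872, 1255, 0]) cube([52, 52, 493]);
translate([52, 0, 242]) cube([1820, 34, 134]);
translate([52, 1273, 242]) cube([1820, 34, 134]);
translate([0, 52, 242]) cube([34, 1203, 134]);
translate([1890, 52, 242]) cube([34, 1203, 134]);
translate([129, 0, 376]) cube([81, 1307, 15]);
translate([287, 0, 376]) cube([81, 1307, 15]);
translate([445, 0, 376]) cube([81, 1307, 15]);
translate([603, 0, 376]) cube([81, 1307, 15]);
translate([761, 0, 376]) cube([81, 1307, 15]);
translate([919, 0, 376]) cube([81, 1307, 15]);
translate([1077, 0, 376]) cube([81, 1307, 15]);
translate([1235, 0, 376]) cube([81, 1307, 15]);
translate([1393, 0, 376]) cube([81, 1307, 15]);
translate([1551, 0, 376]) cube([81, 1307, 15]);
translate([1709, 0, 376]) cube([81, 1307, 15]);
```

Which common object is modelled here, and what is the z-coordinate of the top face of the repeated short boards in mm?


A bed frame. The slat-top height is 391 mm.

Four posts, four rails, and a row of slats — a bed frame. Slats sit on the rails at z = 242 + 134 = 376; with slat thickness 15, the top is 391 mm.


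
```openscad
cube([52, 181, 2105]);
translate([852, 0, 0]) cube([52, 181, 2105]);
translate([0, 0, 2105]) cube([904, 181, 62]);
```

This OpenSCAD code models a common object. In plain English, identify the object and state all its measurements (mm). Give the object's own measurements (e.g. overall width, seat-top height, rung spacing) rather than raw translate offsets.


A door frame. The clear opening is 800 mm wide and 2105 mm high. Two 52 mm wide jambs, 181 mm deep, stand either side of the opening from the floor to the top of the opening. A 62 mm thick head sits across the top of both jambs, spanning the full outside width of the frame.


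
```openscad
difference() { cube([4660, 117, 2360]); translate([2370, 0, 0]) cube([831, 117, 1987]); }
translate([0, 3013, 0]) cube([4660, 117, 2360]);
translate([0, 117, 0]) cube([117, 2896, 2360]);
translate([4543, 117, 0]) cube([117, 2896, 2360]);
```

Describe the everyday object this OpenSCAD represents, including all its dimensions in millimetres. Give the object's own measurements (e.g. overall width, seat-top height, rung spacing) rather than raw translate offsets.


A single room: four walls, each 2360 mm tall and 117 mm thick, enclosing an outside footprint 4660×3130 mm (x × y), no floor or roof. The front and back walls (−y and +y sides) run the full x-width; the side walls fit between their inner faces. A door opening 831 mm wide and 1987 mm tall is cut through the front wall from the floor up, its −x edge 2370 mm from the wall's −x end.


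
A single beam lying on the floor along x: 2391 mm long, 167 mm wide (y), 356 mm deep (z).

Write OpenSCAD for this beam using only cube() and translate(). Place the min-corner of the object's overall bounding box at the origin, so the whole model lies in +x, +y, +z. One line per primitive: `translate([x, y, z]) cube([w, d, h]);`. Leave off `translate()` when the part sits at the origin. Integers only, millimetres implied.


cube([2391, 167, 356]);


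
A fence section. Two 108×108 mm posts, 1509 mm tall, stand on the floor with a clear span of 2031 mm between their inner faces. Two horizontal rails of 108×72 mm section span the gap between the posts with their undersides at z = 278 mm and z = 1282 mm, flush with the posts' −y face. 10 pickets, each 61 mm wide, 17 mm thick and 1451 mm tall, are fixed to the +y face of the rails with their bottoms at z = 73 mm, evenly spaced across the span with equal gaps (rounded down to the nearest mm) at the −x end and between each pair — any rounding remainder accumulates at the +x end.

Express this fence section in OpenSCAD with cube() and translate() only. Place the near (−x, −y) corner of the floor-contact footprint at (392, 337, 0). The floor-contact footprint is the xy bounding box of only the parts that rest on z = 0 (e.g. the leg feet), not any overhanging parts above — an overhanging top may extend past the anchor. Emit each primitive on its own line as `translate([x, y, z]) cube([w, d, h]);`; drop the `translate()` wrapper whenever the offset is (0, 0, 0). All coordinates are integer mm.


translate([392, 337, 0]) cube([108, 108, 1509]);
translate([2531, 337, 0]) cube([108, 108, 1509]);
translate([500, 337, 278]) cube([2031, 108, 72]);
translate([500, 337, 1282]) cube([2031, 108, 72]);
translate([629, 445, 73]) cube([61, 17, 1451]);
translate([819, 445, 73]) cube([61, 17, 1451]);
translate([1009, 445, 73]) cube([61, 17, 1451]);
translate([1199, 445, 73]) cube([61, 17, 1451]);
translate([1389, 445, 73]) cube([61, 17, 1451]);
translate([1579, 445, 73]) cube([61, 17, 1451]);
translate([1769, 445, 73]) cube([61, 17, 1451]);
translate([1959, 445, 73]) cube([61, 17, 1451]);
translate([2149, 445, 73]) cube([61, 17, 1451]);
translate([2339, 445, 73]) cube([61, 17, 1451]);


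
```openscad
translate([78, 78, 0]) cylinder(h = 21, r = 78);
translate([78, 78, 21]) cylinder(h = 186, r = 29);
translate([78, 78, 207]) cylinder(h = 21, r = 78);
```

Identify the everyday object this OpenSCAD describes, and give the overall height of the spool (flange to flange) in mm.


A spool. The overall height is 228 mm.

Three coaxial cylinders, large–small–large — a spool. Two 21 mm flanges and a 186 mm core give 21 + 186 + 21 = 228 mm.


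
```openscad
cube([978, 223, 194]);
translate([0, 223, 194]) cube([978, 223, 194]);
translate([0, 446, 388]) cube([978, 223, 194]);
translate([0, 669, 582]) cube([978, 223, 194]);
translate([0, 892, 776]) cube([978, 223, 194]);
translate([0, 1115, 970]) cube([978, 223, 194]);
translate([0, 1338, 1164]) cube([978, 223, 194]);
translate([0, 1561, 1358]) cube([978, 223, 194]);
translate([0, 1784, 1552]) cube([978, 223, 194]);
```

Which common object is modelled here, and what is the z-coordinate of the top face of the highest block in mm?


A staircase. The total rise is 1746 mm.

9 identical blocks, each offset up and back from the previous — a staircase. Each step is 194 mm tall and there are 9 of them, so the total rise is 9 × 194 = 1746 mm.


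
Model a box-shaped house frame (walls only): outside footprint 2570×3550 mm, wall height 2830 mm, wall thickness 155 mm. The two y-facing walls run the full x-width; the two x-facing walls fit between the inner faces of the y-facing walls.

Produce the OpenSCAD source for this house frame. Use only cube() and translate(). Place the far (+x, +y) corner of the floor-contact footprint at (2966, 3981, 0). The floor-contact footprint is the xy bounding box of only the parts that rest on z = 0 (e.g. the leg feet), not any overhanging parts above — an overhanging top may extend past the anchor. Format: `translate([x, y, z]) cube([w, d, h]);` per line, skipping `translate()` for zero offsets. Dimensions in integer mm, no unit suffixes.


translate([396, 431, 0]) cube([2570, 155, 2830]);
translate([396, 3826, 0]) cube([2570, 155, 2830]);
translate([396, 586, 0]) cube([155, 3240, 2830]);
translate([2811, 586, 0]) cube([155, 3240, 2830]);


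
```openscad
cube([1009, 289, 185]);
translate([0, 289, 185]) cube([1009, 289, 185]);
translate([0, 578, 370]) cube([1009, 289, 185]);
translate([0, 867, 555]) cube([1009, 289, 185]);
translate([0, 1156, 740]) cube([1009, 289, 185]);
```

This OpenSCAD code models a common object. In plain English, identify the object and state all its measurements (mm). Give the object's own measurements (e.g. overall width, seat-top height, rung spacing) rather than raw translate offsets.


A straight staircase of 5 solid steps. Each step is 1009 mm wide (x), 289 mm deep (y, the going) and 185 mm tall (the rise). The first step rests on the floor; each subsequent step sits one going further in +y and one rise higher in +z, directly behind and above the previous step with no overlap.


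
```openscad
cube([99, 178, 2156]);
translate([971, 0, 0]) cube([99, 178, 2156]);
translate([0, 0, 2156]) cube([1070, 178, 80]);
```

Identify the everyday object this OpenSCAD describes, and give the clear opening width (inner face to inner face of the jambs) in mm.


A door frame. The clear opening width is 872 mm.

Two 2156 mm tall posts with a header on top — a door frame. The left jamb is 99 mm wide at x = 0; the right jamb starts at x = 971. The clear opening is 971 − 99 = 872 mm.


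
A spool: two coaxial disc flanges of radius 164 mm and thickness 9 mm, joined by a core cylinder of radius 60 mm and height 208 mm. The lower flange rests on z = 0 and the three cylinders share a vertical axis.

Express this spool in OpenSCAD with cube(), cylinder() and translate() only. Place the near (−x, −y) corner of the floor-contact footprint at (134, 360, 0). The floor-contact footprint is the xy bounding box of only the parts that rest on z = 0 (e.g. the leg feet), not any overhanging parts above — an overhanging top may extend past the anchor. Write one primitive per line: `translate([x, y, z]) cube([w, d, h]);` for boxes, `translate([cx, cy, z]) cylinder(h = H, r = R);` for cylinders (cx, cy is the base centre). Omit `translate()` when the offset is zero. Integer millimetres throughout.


translate([298, 524, 0]) cylinder(h = 9, r = 164);
translate([298, 524, 9]) cylinder(h = 208, r = 60);
translate([298, 524, 217]) cylinder(h = 9, r = 164);


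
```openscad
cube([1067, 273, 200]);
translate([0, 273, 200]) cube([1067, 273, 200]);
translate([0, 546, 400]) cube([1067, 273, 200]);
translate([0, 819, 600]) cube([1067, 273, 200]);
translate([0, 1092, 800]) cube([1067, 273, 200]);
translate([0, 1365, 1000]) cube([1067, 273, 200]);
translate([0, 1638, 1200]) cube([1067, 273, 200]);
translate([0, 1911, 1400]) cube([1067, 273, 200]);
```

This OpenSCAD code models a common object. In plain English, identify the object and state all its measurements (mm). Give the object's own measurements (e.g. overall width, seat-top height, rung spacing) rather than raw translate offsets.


A straight staircase of 8 solid steps. Each step is 1067 mm wide (x), 273 mm deep (y, the going) and 200 mm tall (the rise). The first step rests on the floor; each subsequent step sits one going further in +y and one rise higher in +z, directly behind and above the previous step with no overlap.


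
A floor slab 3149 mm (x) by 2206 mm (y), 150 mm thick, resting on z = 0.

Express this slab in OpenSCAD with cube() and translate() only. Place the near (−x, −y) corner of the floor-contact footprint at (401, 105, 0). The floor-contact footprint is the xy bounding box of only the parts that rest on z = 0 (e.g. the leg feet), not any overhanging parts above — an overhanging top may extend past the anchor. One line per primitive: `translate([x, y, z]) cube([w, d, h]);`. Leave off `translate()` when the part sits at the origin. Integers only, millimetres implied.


translate([401, 105, 0]) cube([3149, 2206, 150]);


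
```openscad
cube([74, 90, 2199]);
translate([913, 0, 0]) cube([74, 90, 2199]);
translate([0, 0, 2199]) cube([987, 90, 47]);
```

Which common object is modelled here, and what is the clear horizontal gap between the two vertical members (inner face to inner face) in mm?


A door frame. The clear opening width is 839 mm.

Two 2199 mm tall posts with a header on top — a door frame. The left jamb is 74 mm wide at x = 0; the right jamb starts at x = 913. The clear opening is 913 − 74 = 839 mm.
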